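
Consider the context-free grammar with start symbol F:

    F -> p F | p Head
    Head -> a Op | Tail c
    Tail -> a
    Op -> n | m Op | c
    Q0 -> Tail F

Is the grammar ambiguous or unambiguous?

Witness: p a c

Derivation 1: F ⇒ p Head ⇒ p a Op ⇒ p a c
Derivation 2: F ⇒ p Head ⇒ p Tail c ⇒ p a c

Two distinct leftmost derivations for the same string.

Ambiguous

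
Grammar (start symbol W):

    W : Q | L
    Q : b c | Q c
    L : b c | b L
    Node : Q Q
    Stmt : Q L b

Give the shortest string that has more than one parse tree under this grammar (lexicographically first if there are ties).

b c

length 2: b c has 2 parse trees

Two derivations of b c:
  W ⇒ Q ⇒ b c
  W ⇒ L ⇒ b c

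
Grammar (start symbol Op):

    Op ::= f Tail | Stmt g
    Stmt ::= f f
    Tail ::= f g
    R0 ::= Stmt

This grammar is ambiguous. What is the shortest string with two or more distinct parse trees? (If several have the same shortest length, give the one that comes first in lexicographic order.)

f f g

length 3: f f g has 2 parse trees

Two derivations of f f g:
  Op ⇒ f Tail ⇒ f f g
  Op ⇒ Stmt g ⇒ f f g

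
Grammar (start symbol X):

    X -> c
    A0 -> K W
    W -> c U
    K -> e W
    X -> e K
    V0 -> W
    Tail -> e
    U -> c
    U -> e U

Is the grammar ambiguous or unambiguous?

(V0, Tail, A0 are unreachable from X, so their rules don't affect L(X).) The reachable rules are right-linear with at most one rule per (nonterminal, next-terminal) pair. Each input token forces the next rule, so parsing is deterministic.

Unambiguous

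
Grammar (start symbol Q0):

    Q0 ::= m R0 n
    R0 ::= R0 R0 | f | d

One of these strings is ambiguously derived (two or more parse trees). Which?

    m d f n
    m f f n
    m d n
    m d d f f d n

m d f n: 1 tree
m f f n: 1 tree
m d n: 1 tree
m d d f f d n: 14 trees

m d d f f d n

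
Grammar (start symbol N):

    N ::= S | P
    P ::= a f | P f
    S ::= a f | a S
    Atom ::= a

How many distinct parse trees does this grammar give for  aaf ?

1

Parse trees for aaf:
  [N [S a [S a f]]]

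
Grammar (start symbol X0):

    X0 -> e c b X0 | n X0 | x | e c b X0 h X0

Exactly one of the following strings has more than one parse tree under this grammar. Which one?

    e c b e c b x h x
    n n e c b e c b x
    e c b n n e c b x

e c b e c b x h x

e c b e c b x h x: 2 trees
n n e c b e c b x: 1 tree
e c b n n e c b x: 1 tree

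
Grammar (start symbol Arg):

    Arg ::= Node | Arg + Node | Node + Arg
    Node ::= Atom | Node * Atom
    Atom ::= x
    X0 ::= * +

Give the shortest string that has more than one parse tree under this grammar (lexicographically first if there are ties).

length 1: no string has ≥2 trees
length 3: x + x has 2 parse trees

Two derivations of x + x:
  Arg ⇒ Arg + Node ⇒ Node + Node ⇒ Atom + Node ⇒ x + Node ⇒ x + Atom ⇒ x + x
  Arg ⇒ Node + Arg ⇒ Atom + Arg ⇒ x + Arg ⇒ x + Node ⇒ x + Atom ⇒ x + x

x + x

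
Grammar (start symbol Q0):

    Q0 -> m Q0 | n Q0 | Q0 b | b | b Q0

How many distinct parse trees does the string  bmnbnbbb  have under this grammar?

29

Parse trees for bmnbnbbb (showing first 6 of 29):
  [Q0 [Q0 [Q0 b [Q0 m [Q0 n [Q0 b [Q0 n [Q0 b]]]]]] b] b]
  [Q0 [Q0 b [Q0 m [Q0 n [Q0 [Q0 b [Q0 n [Q0 b]]] b]]]] b]
  [Q0 [Q0 b [Q0 m [Q0 n [Q0 b [Q0 n [Q0 [Q0 b] b]]]]]] b]
  [Q0 [Q0 b [Q0 m [Q0 n [Q0 b [Q0 n [Q0 b [Q0 b]]]]]]] b]
  [Q0 [Q0 b [Q0 m [Q0 n [Q0 b [Q0 [Q0 n [Q0 b]] b]]]]] b]
  [Q0 [Q0 b [Q0 m [Q0 [Q0 n [Q0 b [Q0 n [Q0 b]]]] b]]] b]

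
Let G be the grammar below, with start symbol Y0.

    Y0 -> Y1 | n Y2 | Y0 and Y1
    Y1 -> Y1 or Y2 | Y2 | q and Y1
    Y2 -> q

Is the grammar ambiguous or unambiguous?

Ambiguous

Witness: q and q

Derivation 1: Y0 ⇒ Y1 ⇒ q and Y1 ⇒ q and Y2 ⇒ q and q
Derivation 2: Y0 ⇒ Y0 and Y1 ⇒ Y1 and Y1 ⇒ Y2 and Y1 ⇒ q and Y1 ⇒ q and Y2 ⇒ q and q

Two distinct leftmost derivations for the same string.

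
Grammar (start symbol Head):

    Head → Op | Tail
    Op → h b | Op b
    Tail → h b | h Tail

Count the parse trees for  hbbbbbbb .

Parse trees for hbbbbbbb:
  [Head [Op [Op [Op [Op [Op [Op [Op h b] b] b] b] b] b] b]]

1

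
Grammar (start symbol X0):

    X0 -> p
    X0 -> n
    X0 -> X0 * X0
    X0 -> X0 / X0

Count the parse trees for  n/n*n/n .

5

Parse trees for n/n*n/n:
  [X0 [X0 [X0 n] / [X0 n]] * [X0 [X0 n] / [X0 n]]]
  [X0 [X0 n] / [X0 [X0 n] * [X0 [X0 n] / [X0 n]]]]
  [X0 [X0 n] / [X0 [X0 [X0 n] * [X0 n]] / [X0 n]]]
  [X0 [X0 [X0 [X0 n] / [X0 n]] * [X0 n]] / [X0 n]]
  [X0 [X0 [X0 n] / [X0 [X0 n] * [X0 n]]] / [X0 n]]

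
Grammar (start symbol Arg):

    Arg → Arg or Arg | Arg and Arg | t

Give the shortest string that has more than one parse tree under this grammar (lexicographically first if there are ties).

t and t and t

length 1: no string has ≥2 trees
length 3: no string has ≥2 trees
length 5: t and t and t has 2 parse trees

Two derivations of t and t and t:
  Arg ⇒ Arg and Arg ⇒ Arg and Arg and Arg ⇒ t and Arg and Arg ⇒ t and t and Arg ⇒ t and t and t
  Arg ⇒ Arg and Arg ⇒ t and Arg ⇒ t and Arg and Arg ⇒ t and t and Arg ⇒ t and t and t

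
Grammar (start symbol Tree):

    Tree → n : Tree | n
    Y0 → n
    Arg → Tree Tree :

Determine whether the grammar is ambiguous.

Unambiguous

(Y0, Arg are unreachable from Tree, so their rules don't affect L(Tree).) The reachable grammar is A → atom sep A | atom. Each atom is followed by either the separator (recurse) or end-of-string (stop) — no choice point.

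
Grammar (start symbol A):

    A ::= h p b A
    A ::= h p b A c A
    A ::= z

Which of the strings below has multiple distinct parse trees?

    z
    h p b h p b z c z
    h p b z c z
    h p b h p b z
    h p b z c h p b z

h p b h p b z c z

z: 1 tree
h p b h p b z c z: 2 trees
h p b z c z: 1 tree
h p b h p b z: 1 tree
h p b z c h p b z: 1 tree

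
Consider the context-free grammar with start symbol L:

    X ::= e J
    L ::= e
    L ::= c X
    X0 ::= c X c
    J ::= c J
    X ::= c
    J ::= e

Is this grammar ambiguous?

Unambiguous

(X0 is unreachable from L, so its rules don't affect L(L).) The reachable rules are right-linear with at most one rule per (nonterminal, next-terminal) pair. Each input token forces the next rule, so parsing is deterministic.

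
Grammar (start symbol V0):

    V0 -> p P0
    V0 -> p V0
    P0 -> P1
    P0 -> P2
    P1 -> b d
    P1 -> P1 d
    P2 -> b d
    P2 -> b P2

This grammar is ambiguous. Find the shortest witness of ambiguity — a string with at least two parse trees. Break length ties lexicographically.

p b d

length 3: p b d has 2 parse trees

Two derivations of p b d:
  V0 ⇒ p P0 ⇒ p P1 ⇒ p b d
  V0 ⇒ p P0 ⇒ p P2 ⇒ p b d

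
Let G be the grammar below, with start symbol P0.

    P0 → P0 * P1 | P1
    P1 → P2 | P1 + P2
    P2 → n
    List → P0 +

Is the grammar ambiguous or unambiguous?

Only P0, P1, P2 are reachable from P0; ignoring the rest: P0 → P0 * P1 | P1  ;  P1 → P1 + P2 | P2  — a left-associative chain with P2 at the bottom. Each string factors uniquely by precedence.

Unambiguous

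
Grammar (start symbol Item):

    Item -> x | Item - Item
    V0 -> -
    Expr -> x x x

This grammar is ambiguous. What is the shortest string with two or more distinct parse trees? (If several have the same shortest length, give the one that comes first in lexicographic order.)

x - x - x

length 1: no string has ≥2 trees
length 3: no string has ≥2 trees
length 5: x - x - x has 2 parse trees

Two derivations of x - x - x:
  Item ⇒ Item - Item ⇒ x - Item ⇒ x - Item - Item ⇒ x - x - Item ⇒ x - x - x
  Item ⇒ Item - Item ⇒ Item - Item - Item ⇒ x - Item - Item ⇒ x - x - Item ⇒ x - x - x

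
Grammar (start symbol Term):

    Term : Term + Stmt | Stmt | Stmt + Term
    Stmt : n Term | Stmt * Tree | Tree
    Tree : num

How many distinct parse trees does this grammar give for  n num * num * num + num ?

Parse trees for n num * num * num + num:
  [Term [Term [Stmt n [Term [Stmt [Stmt [Stmt [Tree num]] * [Tree num]] * [Tree num]]]]] + [Stmt [Tree num]]]
  [Term [Term [Stmt [Stmt n [Term [Stmt [Stmt [Tree num]] * [Tree num]]]] * [Tree num]]] + [Stmt [Tree num]]]
  [Term [Term [Stmt [Stmt [Stmt n [Term [Stmt [Tree num]]]] * [Tree num]] * [Tree num]]] + [Stmt [Tree num]]]
  [Term [Stmt n [Term [Term [Stmt [Stmt [Stmt [Tree num]] * [Tree num]] * [Tree num]]] + [Stmt [Tree num]]]]]
  [Term [Stmt n [Term [Stmt [Stmt [Stmt [Tree num]] * [Tree num]] * [Tree num]] + [Term [Stmt [Tree num]]]]]]
  [Term [Stmt n [Term [Stmt [Stmt [Stmt [Tree num]] * [Tree num]] * [Tree num]]]] + [Term [Stmt [Tree num]]]]
  [Term [Stmt [Stmt n [Term [Stmt [Stmt [Tree num]] * [Tree num]]]] * [Tree num]] + [Term [Stmt [Tree num]]]]
  [Term [Stmt [Stmt [Stmt n [Term [Stmt [Tree num]]]] * [Tree num]] * [Tree num]] + [Term [Stmt [Tree num]]]]

8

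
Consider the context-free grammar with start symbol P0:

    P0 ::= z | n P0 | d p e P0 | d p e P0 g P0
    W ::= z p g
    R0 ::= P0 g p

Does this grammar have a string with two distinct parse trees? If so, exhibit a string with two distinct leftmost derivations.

Ambiguous

Witness: d p e d p e z g z

Derivation 1: P0 ⇒ d p e P0 ⇒ d p e d p e P0 g P0 ⇒ d p e d p e z g P0 ⇒ d p e d p e z g z
Derivation 2: P0 ⇒ d p e P0 g P0 ⇒ d p e d p e P0 g P0 ⇒ d p e d p e z g P0 ⇒ d p e d p e z g z

Two distinct leftmost derivations for the same string.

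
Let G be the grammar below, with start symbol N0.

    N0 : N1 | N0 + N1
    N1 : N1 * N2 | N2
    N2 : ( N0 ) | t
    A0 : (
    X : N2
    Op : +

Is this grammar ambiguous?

(A0, X, Op are unreachable from N0, so their rules don't affect L(N0).) N0 → N0 + N1 | N1  ;  N1 → N1 * N2 | N2  — a left-associative chain with N2 at the bottom. Each string factors uniquely by precedence.

Unambiguous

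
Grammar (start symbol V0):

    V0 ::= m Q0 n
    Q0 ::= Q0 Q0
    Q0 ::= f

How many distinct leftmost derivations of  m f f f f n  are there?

5

Parse trees for m f f f f n:
  [V0 m [Q0 [Q0 f] [Q0 [Q0 f] [Q0 [Q0 f] [Q0 f]]]] n]
  [V0 m [Q0 [Q0 f] [Q0 [Q0 [Q0 f] [Q0 f]] [Q0 f]]] n]
  [V0 m [Q0 [Q0 [Q0 f] [Q0 f]] [Q0 [Q0 f] [Q0 f]]] n]
  [V0 m [Q0 [Q0 [Q0 f] [Q0 [Q0 f] [Q0 f]]] [Q0 f]] n]
  [V0 m [Q0 [Q0 [Q0 [Q0 f] [Q0 f]] [Q0 f]] [Q0 f]] n]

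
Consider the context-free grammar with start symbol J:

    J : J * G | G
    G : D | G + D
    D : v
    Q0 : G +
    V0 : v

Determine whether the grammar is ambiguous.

(Q0, V0 are unreachable from J, so their rules don't affect L(J).) This is a standard precedence ladder (J over G over D), with each level left-recursive on its own operator ('*' at J, '+' at G). That structure is LR(1), hence unambiguous.

Unambiguous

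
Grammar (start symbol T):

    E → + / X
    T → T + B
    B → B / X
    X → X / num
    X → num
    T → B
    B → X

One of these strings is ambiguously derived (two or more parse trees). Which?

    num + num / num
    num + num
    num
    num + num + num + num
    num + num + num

num + num / num

num + num / num: 2 trees
num + num: 1 tree
num: 1 tree
num + num + num + num: 1 tree
num + num + num: 1 tree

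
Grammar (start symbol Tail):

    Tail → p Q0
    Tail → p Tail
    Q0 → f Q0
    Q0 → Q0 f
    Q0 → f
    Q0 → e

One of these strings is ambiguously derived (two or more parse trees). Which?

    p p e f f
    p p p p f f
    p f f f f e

p p e f f: 1 tree
p p p p f f: 2 trees
p f f f f e: 1 tree

p p p p f f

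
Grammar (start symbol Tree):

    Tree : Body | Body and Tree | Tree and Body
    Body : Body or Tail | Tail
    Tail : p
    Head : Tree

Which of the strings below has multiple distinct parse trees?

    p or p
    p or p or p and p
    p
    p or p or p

p or p or p and p

p or p: 1 tree
p or p or p and p: 2 trees
p: 1 tree
p or p or p: 1 tree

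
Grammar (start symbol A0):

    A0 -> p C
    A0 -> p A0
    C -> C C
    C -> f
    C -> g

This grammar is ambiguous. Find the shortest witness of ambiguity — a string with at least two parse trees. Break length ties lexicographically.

length 2: no string has ≥2 trees
length 3: no string has ≥2 trees
length 4: p f f f has 2 parse trees

Two derivations of p f f f:
  A0 ⇒ p C ⇒ p C C ⇒ p C C C ⇒ p f C C ⇒ p f f C ⇒ p f f f
  A0 ⇒ p C ⇒ p C C ⇒ p f C ⇒ p f C C ⇒ p f f C ⇒ p f f f

p f f f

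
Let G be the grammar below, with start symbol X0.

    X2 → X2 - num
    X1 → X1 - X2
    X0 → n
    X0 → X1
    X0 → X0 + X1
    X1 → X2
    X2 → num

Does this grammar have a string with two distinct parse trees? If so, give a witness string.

Witness: num - num

Derivation 1: X0 ⇒ X1 ⇒ X1 - X2 ⇒ X2 - X2 ⇒ num - X2 ⇒ num - num
Derivation 2: X0 ⇒ X1 ⇒ X2 ⇒ X2 - num ⇒ num - num

Two distinct leftmost derivations for the same string.

Ambiguous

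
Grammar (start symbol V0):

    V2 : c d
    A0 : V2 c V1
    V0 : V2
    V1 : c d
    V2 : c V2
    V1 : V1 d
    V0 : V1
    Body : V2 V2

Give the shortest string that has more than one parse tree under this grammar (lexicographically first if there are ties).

c d

length 2: c d has 2 parse trees

Two derivations of c d:
  V0 ⇒ V2 ⇒ c d
  V0 ⇒ V1 ⇒ c d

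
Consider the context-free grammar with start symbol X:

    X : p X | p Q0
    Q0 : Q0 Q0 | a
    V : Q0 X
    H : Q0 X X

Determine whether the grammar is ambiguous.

Witness: p a a a

Derivation 1: X ⇒ p Q0 ⇒ p Q0 Q0 ⇒ p Q0 Q0 Q0 ⇒ p a Q0 Q0 ⇒ p a a Q0 ⇒ p a a a
Derivation 2: X ⇒ p Q0 ⇒ p Q0 Q0 ⇒ p a Q0 ⇒ p a Q0 Q0 ⇒ p a a Q0 ⇒ p a a a

Two distinct leftmost derivations for the same string.

Ambiguous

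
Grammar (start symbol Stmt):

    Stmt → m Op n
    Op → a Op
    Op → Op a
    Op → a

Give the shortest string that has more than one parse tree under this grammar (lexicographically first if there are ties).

length 3: no string has ≥2 trees
length 4: m a a n has 2 parse trees

Two derivations of m a a n:
  Stmt ⇒ m Op n ⇒ m a Op n ⇒ m a a n
  Stmt ⇒ m Op n ⇒ m Op a n ⇒ m a a n

m a a n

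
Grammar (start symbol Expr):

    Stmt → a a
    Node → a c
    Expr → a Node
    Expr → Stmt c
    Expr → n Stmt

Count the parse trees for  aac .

2

Parse trees for aac:
  [Expr a [Node a c]]
  [Expr [Stmt a a] c]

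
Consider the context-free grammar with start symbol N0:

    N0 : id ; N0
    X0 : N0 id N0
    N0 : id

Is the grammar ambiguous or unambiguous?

Only N0 is reachable from N0; ignoring the rest: The reachable grammar is A → atom sep A | atom. Each atom is followed by either the separator (recurse) or end-of-string (stop) — no choice point.

Unambiguous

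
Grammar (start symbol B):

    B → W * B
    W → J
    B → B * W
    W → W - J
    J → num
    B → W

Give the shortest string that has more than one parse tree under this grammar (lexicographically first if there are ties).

length 1: no string has ≥2 trees
length 3: num * num has 2 parse trees

Two derivations of num * num:
  B ⇒ W * B ⇒ J * B ⇒ num * B ⇒ num * W ⇒ num * J ⇒ num * num
  B ⇒ B * W ⇒ W * W ⇒ J * W ⇒ num * W ⇒ num * J ⇒ num * num

num * num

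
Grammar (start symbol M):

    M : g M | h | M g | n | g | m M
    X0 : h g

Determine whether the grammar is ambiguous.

Witness: g g

Derivation 1: M ⇒ g M ⇒ g g
Derivation 2: M ⇒ M g ⇒ g g

Two distinct leftmost derivations for the same string.

Ambiguous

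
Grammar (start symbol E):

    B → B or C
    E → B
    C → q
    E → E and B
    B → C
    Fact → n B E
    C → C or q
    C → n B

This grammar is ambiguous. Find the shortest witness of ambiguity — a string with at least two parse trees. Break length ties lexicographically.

q or q

length 1: no string has ≥2 trees
length 2: no string has ≥2 trees
length 3: q or q has 2 parse trees

Two derivations of q or q:
  E ⇒ B ⇒ B or C ⇒ C or C ⇒ q or C ⇒ q or q
  E ⇒ B ⇒ C ⇒ C or q ⇒ q or q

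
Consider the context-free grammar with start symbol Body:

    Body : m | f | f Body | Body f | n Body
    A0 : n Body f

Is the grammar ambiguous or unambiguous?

Witness: f f

Derivation 1: Body ⇒ f Body ⇒ f f
Derivation 2: Body ⇒ Body f ⇒ f f

Two distinct leftmost derivations for the same string.

Ambiguous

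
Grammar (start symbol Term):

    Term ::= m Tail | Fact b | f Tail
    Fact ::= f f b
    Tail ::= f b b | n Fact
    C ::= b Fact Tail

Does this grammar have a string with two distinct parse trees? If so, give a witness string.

Ambiguous

Witness: f f b b

Derivation 1: Term ⇒ Fact b ⇒ f f b b
Derivation 2: Term ⇒ f Tail ⇒ f f b b

Two distinct leftmost derivations for the same string.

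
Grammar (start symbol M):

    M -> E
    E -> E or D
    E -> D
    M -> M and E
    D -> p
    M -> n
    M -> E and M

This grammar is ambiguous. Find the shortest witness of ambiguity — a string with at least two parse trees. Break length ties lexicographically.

p and p

length 1: no string has ≥2 trees
length 3: p and p has 2 parse trees

Two derivations of p and p:
  M ⇒ M and E ⇒ E and E ⇒ D and E ⇒ p and E ⇒ p and D ⇒ p and p
  M ⇒ E and M ⇒ D and M ⇒ p and M ⇒ p and E ⇒ p and D ⇒ p and p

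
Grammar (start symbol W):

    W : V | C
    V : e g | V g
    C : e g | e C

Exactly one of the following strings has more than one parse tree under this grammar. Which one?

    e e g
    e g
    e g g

e e g: 1 tree
e g: 2 trees
e g g: 1 tree

e g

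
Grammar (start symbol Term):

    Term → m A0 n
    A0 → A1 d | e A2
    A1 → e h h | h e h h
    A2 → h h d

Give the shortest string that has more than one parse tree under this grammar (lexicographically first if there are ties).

length 6: m e h h d n has 2 parse trees

Two derivations of m e h h d n:
  Term ⇒ m A0 n ⇒ m A1 d n ⇒ m e h h d n
  Term ⇒ m A0 n ⇒ m e A2 n ⇒ m e h h d n

m e h h d n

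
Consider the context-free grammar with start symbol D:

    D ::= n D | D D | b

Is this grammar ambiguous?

Witness: b b b

Derivation 1: D ⇒ D D ⇒ D D D ⇒ b D D ⇒ b b D ⇒ b b b
Derivation 2: D ⇒ D D ⇒ b D ⇒ b D D ⇒ b b D ⇒ b b b

Two distinct leftmost derivations for the same string.

Ambiguous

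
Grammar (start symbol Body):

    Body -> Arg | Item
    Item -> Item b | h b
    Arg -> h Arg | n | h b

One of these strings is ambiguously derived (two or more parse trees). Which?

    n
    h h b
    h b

h b

n: 1 tree
h h b: 1 tree
h b: 2 trees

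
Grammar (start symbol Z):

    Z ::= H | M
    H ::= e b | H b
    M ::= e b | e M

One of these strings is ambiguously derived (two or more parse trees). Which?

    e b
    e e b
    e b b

e b

e b: 2 trees
e e b: 1 tree
e b b: 1 tree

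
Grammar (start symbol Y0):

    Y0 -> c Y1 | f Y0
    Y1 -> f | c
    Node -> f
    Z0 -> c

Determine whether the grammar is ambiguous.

Unambiguous

(Node, Z0 are unreachable from Y0, so their rules don't affect L(Y0).) Each reachable nonterminal has at most one production per leading terminal, and all productions are right-linear; the derivation is determined token-by-token.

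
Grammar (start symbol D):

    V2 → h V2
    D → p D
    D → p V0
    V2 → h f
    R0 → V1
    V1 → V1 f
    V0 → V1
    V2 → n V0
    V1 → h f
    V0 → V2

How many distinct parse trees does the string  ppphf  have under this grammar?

2

Parse trees for ppphf:
  [D p [D p [D p [V0 [V1 h f]]]]]
  [D p [D p [D p [V0 [V2 h f]]]]]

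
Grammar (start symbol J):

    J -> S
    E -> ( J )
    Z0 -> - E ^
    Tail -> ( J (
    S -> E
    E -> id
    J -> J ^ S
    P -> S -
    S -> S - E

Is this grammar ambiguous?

Unambiguous

(P, Z0, Tail are unreachable from J, so their rules don't affect L(J).) This is a standard precedence ladder (J over S over E), with each level left-recursive on its own operator ('^' at J, '-' at S). That structure is LR(1), hence unambiguous.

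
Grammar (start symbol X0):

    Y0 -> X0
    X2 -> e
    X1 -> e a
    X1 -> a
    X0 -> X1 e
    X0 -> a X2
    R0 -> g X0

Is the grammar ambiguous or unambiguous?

Ambiguous

Witness: a e

Derivation 1: X0 ⇒ X1 e ⇒ a e
Derivation 2: X0 ⇒ a X2 ⇒ a e

Two distinct leftmost derivations for the same string.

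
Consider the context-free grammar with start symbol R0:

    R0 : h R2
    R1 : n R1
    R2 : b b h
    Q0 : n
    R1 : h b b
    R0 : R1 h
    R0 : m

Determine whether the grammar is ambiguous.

Ambiguous

Witness: h b b h

Derivation 1: R0 ⇒ h R2 ⇒ h b b h
Derivation 2: R0 ⇒ R1 h ⇒ h b b h

Two distinct leftmost derivations for the same string.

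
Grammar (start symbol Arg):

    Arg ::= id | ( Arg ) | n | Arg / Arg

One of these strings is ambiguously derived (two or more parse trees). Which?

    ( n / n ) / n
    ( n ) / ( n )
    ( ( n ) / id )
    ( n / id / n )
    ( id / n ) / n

( n / id / n )

( n / n ) / n: 1 tree
( n ) / ( n ): 1 tree
( ( n ) / id ): 1 tree
( n / id / n ): 2 trees
( id / n ) / n: 1 tree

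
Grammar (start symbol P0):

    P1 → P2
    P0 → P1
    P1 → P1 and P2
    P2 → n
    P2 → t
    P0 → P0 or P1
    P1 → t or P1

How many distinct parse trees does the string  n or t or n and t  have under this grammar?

3

Parse trees for n or t or n and t:
  [P0 [P0 [P1 [P2 n]]] or [P1 [P1 t or [P1 [P2 n]]] and [P2 t]]]
  [P0 [P0 [P1 [P2 n]]] or [P1 t or [P1 [P1 [P2 n]] and [P2 t]]]]
  [P0 [P0 [P0 [P1 [P2 n]]] or [P1 [P2 t]]] or [P1 [P1 [P2 n]] and [P2 t]]]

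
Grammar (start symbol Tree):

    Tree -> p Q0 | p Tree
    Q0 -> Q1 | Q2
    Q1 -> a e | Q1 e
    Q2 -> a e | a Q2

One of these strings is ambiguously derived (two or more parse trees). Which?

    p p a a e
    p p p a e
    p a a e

p p p a e

p p a a e: 1 tree
p p p a e: 2 trees
p a a e: 1 tree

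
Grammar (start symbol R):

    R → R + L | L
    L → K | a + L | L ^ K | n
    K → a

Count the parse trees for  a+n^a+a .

Parse trees for a+n^a+a:
  [R [R [R [L [K a]]] + [L [L n] ^ [K a]]] + [L [K a]]]
  [R [R [L a + [L [L n] ^ [K a]]]] + [L [K a]]]
  [R [R [L [L a + [L n]] ^ [K a]]] + [L [K a]]]

3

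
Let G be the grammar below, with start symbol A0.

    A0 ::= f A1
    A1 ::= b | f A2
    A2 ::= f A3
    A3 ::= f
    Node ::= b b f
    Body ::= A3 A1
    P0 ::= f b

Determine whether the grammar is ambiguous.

Unambiguous

(Node, Body, P0 are unreachable from A0, so their rules don't affect L(A0).) The reachable rules are right-linear with at most one rule per (nonterminal, next-terminal) pair. Each input token forces the next rule, so parsing is deterministic.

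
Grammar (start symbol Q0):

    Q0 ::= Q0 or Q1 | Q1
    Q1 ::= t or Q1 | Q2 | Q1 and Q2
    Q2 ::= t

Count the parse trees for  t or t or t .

Parse trees for t or t or t:
  [Q0 [Q0 [Q1 [Q2 t]]] or [Q1 t or [Q1 [Q2 t]]]]
  [Q0 [Q0 [Q0 [Q1 [Q2 t]]] or [Q1 [Q2 t]]] or [Q1 [Q2 t]]]
  [Q0 [Q0 [Q1 t or [Q1 [Q2 t]]]] or [Q1 [Q2 t]]]
  [Q0 [Q1 t or [Q1 t or [Q1 [Q2 t]]]]]

4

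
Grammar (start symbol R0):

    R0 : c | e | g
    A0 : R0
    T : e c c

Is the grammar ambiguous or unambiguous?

Unambiguous

Only R0 is reachable from R0; ignoring the rest: Each reachable nonterminal has at most one production per leading terminal, and all productions are right-linear; the derivation is determined token-by-token.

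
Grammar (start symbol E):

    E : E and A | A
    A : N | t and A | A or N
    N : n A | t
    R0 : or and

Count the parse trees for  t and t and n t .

Parse trees for t and t and n t:
  [E [E [A [N t]]] and [A t and [A [N n [A [N t]]]]]]
  [E [E [E [A [N t]]] and [A [N t]]] and [A [N n [A [N t]]]]]
  [E [E [A t and [A [N t]]]] and [A [N n [A [N t]]]]]
  [E [A t and [A t and [A [N n [A [N t]]]]]]]

4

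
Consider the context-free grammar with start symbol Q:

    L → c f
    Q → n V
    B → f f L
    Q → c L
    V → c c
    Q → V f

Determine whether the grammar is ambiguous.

Ambiguous

Witness: c c f

Derivation 1: Q ⇒ c L ⇒ c c f
Derivation 2: Q ⇒ V f ⇒ c c f

Two distinct leftmost derivations for the same string.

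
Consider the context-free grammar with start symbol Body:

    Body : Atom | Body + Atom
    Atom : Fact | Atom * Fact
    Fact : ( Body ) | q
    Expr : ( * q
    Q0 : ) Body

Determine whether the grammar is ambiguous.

Only Body, Atom, Fact are reachable from Body; ignoring the rest: This is a standard precedence ladder (Body over Atom over Fact), with each level left-recursive on its own operator ('+' at Body, '*' at Atom). That structure is LR(1), hence unambiguous.

Unambiguous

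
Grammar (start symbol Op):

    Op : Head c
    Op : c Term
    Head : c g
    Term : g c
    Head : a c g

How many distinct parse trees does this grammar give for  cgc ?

2

Parse trees for cgc:
  [Op [Head c g] c]
  [Op c [Term g c]]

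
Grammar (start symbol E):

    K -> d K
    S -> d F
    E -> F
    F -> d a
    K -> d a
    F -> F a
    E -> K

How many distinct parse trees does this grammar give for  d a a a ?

1

Parse trees for d a a a:
  [E [F [F [F d a] a] a]]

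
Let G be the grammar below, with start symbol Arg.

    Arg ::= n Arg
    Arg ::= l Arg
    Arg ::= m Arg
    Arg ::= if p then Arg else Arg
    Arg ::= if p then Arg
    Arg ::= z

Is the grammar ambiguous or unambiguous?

Ambiguous

Witness: if p then if p then z else z

Derivation 1: Arg ⇒ if p then Arg else Arg ⇒ if p then if p then Arg else Arg ⇒ if p then if p then z else Arg ⇒ if p then if p then z else z
Derivation 2: Arg ⇒ if p then Arg ⇒ if p then if p then Arg else Arg ⇒ if p then if p then z else Arg ⇒ if p then if p then z else z

Two distinct leftmost derivations for the same string.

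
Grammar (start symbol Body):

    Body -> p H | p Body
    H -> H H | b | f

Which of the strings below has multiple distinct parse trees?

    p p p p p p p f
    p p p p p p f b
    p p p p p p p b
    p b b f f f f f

p b b f f f f f

p p p p p p p f: 1 tree
p p p p p p f b: 1 tree
p p p p p p p b: 1 tree
p b b f f f f f: 132 trees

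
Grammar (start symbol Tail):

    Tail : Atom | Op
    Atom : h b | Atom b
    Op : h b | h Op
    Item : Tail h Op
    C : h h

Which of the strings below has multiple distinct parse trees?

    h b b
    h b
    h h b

h b

h b b: 1 tree
h b: 2 trees
h h b: 1 tree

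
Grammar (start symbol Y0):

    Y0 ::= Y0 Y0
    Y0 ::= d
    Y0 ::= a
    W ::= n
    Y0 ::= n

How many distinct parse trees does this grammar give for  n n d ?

Parse trees for n n d:
  [Y0 [Y0 n] [Y0 [Y0 n] [Y0 d]]]
  [Y0 [Y0 [Y0 n] [Y0 n]] [Y0 d]]

2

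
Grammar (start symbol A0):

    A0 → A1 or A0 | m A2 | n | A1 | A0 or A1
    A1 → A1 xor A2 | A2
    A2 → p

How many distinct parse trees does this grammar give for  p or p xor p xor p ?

Parse trees for p or p xor p xor p:
  [A0 [A1 [A2 p]] or [A0 [A1 [A1 [A1 [A2 p]] xor [A2 p]] xor [A2 p]]]]
  [A0 [A0 [A1 [A2 p]]] or [A1 [A1 [A1 [A2 p]] xor [A2 p]] xor [A2 p]]]

2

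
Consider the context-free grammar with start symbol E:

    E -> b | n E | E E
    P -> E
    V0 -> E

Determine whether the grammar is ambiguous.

Ambiguous

Witness: b b b

Derivation 1: E ⇒ E E ⇒ b E ⇒ b E E ⇒ b b E ⇒ b b b
Derivation 2: E ⇒ E E ⇒ E E E ⇒ b E E ⇒ b b E ⇒ b b b

Two distinct leftmost derivations for the same string.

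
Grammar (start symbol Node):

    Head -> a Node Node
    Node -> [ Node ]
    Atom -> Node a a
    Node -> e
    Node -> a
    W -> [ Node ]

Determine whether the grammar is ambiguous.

Unambiguous

(Atom, Head, W are unreachable from Node, so their rules don't affect L(Node).) L(Node) is { openⁿ atom closeⁿ : n ≥ 0 }. The bracket depth fixes n, and the derivation is forced at every step.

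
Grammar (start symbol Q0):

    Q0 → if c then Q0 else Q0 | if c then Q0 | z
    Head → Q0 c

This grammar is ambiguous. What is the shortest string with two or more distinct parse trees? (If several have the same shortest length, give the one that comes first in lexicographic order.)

length 1: no string has ≥2 trees
length 4: no string has ≥2 trees
length 6: no string has ≥2 trees
length 7: no string has ≥2 trees
length 9: if c then if c then z else z has 2 parse trees

Two derivations of if c then if c then z else z:
  Q0 ⇒ if c then Q0 else Q0 ⇒ if c then if c then Q0 else Q0 ⇒ if c then if c then z else Q0 ⇒ if c then if c then z else z
  Q0 ⇒ if c then Q0 ⇒ if c then if c then Q0 else Q0 ⇒ if c then if c then z else Q0 ⇒ if c then if c then z else z

if c then if c then z else z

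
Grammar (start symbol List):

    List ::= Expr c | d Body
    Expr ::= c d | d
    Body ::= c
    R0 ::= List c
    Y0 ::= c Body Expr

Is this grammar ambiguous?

Witness: d c

Derivation 1: List ⇒ Expr c ⇒ d c
Derivation 2: List ⇒ d Body ⇒ d c

Two distinct leftmost derivations for the same string.

Ambiguous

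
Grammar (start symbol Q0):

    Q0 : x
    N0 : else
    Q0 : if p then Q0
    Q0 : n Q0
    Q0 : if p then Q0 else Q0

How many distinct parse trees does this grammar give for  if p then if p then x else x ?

2

Parse trees for if p then if p then x else x:
  [Q0 if p then [Q0 if p then [Q0 x] else [Q0 x]]]
  [Q0 if p then [Q0 if p then [Q0 x]] else [Q0 x]]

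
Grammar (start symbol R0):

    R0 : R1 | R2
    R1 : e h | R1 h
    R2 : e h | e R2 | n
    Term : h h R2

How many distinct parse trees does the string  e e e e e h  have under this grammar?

1

Parse trees for e e e e e h:
  [R0 [R2 e [R2 e [R2 e [R2 e [R2 e h]]]]]]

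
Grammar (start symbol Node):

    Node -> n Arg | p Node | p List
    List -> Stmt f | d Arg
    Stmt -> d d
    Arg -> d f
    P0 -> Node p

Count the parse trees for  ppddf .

2

Parse trees for ppddf:
  [Node p [Node p [List [Stmt d d] f]]]
  [Node p [Node p [List d [Arg d f]]]]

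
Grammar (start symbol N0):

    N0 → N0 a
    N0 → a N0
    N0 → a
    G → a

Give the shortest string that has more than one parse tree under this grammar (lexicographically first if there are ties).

length 1: no string has ≥2 trees
length 2: a a has 2 parse trees

Two derivations of a a:
  N0 ⇒ N0 a ⇒ a a
  N0 ⇒ a N0 ⇒ a a

a a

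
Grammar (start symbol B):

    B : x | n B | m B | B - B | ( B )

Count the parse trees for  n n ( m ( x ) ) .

1

Parse trees for n n ( m ( x ) ):
  [B n [B n [B ( [B m [B ( [B x] )]] )]]]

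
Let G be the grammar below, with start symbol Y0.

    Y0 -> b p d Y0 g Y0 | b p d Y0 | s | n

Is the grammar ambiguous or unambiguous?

Ambiguous

Witness: b p d b p d n g n

Derivation 1: Y0 ⇒ b p d Y0 g Y0 ⇒ b p d b p d Y0 g Y0 ⇒ b p d b p d n g Y0 ⇒ b p d b p d n g n
Derivation 2: Y0 ⇒ b p d Y0 ⇒ b p d b p d Y0 g Y0 ⇒ b p d b p d n g Y0 ⇒ b p d b p d n g n

Two distinct leftmost derivations for the same string.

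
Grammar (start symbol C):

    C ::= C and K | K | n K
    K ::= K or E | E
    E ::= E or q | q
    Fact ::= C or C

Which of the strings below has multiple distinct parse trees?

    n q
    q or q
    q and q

n q: 1 tree
q or q: 2 trees
q and q: 1 tree

q or q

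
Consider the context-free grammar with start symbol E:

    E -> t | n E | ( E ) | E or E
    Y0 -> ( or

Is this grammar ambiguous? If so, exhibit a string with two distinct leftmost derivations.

Witness: n t or t

Derivation 1: E ⇒ n E ⇒ n E or E ⇒ n t or E ⇒ n t or t
Derivation 2: E ⇒ E or E ⇒ n E or E ⇒ n t or E ⇒ n t or t

Two distinct leftmost derivations for the same string.

Ambiguous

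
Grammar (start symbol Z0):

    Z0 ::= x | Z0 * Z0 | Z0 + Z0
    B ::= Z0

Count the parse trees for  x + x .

1

Parse trees for x + x:
  [Z0 [Z0 x] + [Z0 x]]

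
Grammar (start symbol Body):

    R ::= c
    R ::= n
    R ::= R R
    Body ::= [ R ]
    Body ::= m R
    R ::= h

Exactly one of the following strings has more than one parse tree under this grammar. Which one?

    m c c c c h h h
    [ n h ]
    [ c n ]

m c c c c h h h: 132 trees
[ n h ]: 1 tree
[ c n ]: 1 tree

m c c c c h h h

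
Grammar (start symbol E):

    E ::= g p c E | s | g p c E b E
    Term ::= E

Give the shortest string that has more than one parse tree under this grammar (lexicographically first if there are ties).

g p c g p c s b s

length 1: no string has ≥2 trees
length 4: no string has ≥2 trees
length 6: no string has ≥2 trees
length 7: no string has ≥2 trees
length 9: g p c g p c s b s has 2 parse trees

Two derivations of g p c g p c s b s:
  E ⇒ g p c E ⇒ g p c g p c E b E ⇒ g p c g p c s b E ⇒ g p c g p c s b s
  E ⇒ g p c E b E ⇒ g p c g p c E b E ⇒ g p c g p c s b E ⇒ g p c g p c s b s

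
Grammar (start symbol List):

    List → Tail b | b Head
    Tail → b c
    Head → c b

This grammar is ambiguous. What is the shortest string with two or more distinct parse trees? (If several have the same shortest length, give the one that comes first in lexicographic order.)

b c b

length 3: b c b has 2 parse trees

Two derivations of b c b:
  List ⇒ Tail b ⇒ b c b
  List ⇒ b Head ⇒ b c b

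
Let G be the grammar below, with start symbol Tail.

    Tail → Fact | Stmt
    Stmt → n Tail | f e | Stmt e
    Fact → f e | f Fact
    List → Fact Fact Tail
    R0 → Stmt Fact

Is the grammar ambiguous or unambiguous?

Ambiguous

Witness: f e

Derivation 1: Tail ⇒ Fact ⇒ f e
Derivation 2: Tail ⇒ Stmt ⇒ f e

Two distinct leftmost derivations for the same string.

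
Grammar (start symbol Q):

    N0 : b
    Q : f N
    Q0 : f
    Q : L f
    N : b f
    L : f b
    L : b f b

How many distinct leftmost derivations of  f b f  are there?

2

Parse trees for f b f:
  [Q f [N b f]]
  [Q [L f b] f]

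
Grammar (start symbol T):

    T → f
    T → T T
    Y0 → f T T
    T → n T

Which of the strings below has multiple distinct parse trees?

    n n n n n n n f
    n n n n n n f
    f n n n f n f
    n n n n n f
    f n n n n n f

f n n n f n f

n n n n n n n f: 1 tree
n n n n n n f: 1 tree
f n n n f n f: 5 trees
n n n n n f: 1 tree
f n n n n n f: 1 tree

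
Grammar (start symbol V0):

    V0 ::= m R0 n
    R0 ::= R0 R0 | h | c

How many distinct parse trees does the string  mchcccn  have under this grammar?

Parse trees for mchcccn (showing first 6 of 14):
  [V0 m [R0 [R0 c] [R0 [R0 h] [R0 [R0 c] [R0 [R0 c] [R0 c]]]]] n]
  [V0 m [R0 [R0 c] [R0 [R0 h] [R0 [R0 [R0 c] [R0 c]] [R0 c]]]] n]
  [V0 m [R0 [R0 c] [R0 [R0 [R0 h] [R0 c]] [R0 [R0 c] [R0 c]]]] n]
  [V0 m [R0 [R0 c] [R0 [R0 [R0 h] [R0 [R0 c] [R0 c]]] [R0 c]]] n]
  [V0 m [R0 [R0 c] [R0 [R0 [R0 [R0 h] [R0 c]] [R0 c]] [R0 c]]] n]
  [V0 m [R0 [R0 [R0 c] [R0 h]] [R0 [R0 c] [R0 [R0 c] [R0 c]]]] n]

14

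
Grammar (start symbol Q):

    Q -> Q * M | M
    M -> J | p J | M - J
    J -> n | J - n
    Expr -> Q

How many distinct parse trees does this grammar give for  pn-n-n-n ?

8

Parse trees for pn-n-n-n:
  [Q [M p [J [J [J [J n] - n] - n] - n]]]
  [Q [M [M p [J n]] - [J [J [J n] - n] - n]]]
  [Q [M [M p [J [J n] - n]] - [J [J n] - n]]]
  [Q [M [M [M p [J n]] - [J n]] - [J [J n] - n]]]
  [Q [M [M p [J [J [J n] - n] - n]] - [J n]]]
  [Q [M [M [M p [J n]] - [J [J n] - n]] - [J n]]]
  [Q [M [M [M p [J [J n] - n]] - [J n]] - [J n]]]
  [Q [M [M [M [M p [J n]] - [J n]] - [J n]] - [J n]]]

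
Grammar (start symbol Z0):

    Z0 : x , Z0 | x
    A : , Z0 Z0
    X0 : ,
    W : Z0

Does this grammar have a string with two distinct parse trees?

Only Z0 is reachable from Z0; ignoring the rest: Right-recursive list with a separator: after each atom, whether the separator follows determines the rule. One parse per string.

Unambiguous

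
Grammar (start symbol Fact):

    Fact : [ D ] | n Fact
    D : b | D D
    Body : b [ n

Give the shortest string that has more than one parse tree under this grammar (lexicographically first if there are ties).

length 3: no string has ≥2 trees
length 4: no string has ≥2 trees
length 5: [ b b b ] has 2 parse trees

Two derivations of [ b b b ]:
  Fact ⇒ [ D ] ⇒ [ D D ] ⇒ [ b D ] ⇒ [ b D D ] ⇒ [ b b D ] ⇒ [ b b b ]
  Fact ⇒ [ D ] ⇒ [ D D ] ⇒ [ D D D ] ⇒ [ b D D ] ⇒ [ b b D ] ⇒ [ b b b ]

[ b b b ]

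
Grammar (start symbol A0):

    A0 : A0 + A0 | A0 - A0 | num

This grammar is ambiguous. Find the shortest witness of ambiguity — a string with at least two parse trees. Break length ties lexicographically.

num + num + num

length 1: no string has ≥2 trees
length 3: no string has ≥2 trees
length 5: num + num + num has 2 parse trees

Two derivations of num + num + num:
  A0 ⇒ A0 + A0 ⇒ A0 + A0 + A0 ⇒ num + A0 + A0 ⇒ num + num + A0 ⇒ num + num + num
  A0 ⇒ A0 + A0 ⇒ num + A0 ⇒ num + A0 + A0 ⇒ num + num + A0 ⇒ num + num + num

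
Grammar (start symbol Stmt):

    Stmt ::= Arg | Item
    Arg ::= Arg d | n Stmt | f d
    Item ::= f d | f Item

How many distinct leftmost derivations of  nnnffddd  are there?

Parse trees for nnnffddd:
  [Stmt [Arg [Arg [Arg n [Stmt [Arg n [Stmt [Arg n [Stmt [Item f [Item f d]]]]]]]] d] d]]
  [Stmt [Arg [Arg n [Stmt [Arg [Arg n [Stmt [Arg n [Stmt [Item f [Item f d]]]]]] d]]] d]]
  [Stmt [Arg [Arg n [Stmt [Arg n [Stmt [Arg [Arg n [Stmt [Item f [Item f d]]]] d]]]]] d]]
  [Stmt [Arg n [Stmt [Arg [Arg [Arg n [Stmt [Arg n [Stmt [Item f [Item f d]]]]]] d] d]]]]
  [Stmt [Arg n [Stmt [Arg [Arg n [Stmt [Arg [Arg n [Stmt [Item f [Item f d]]]] d]]] d]]]]
  [Stmt [Arg n [Stmt [Arg n [Stmt [Arg [Arg [Arg n [Stmt [Item f [Item f d]]]] d] d]]]]]]

6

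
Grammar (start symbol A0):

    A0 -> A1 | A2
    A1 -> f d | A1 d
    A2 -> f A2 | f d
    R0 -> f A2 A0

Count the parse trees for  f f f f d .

1

Parse trees for f f f f d:
  [A0 [A2 f [A2 f [A2 f [A2 f d]]]]]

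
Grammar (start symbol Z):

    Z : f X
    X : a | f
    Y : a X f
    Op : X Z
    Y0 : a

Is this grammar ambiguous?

Only Z, X are reachable from Z; ignoring the rest: Restricted to the reachable nonterminals, every rule has the form A → t or A → t B, and no two rules for the same A share a first terminal. The grammar encodes a DFA — one run per string.

Unambiguous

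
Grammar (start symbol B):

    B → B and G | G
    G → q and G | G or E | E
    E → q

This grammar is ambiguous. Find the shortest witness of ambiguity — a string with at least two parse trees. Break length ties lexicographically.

length 1: no string has ≥2 trees
length 3: q and q has 2 parse trees

Two derivations of q and q:
  B ⇒ B and G ⇒ G and G ⇒ E and G ⇒ q and G ⇒ q and E ⇒ q and q
  B ⇒ G ⇒ q and G ⇒ q and E ⇒ q and q

q and q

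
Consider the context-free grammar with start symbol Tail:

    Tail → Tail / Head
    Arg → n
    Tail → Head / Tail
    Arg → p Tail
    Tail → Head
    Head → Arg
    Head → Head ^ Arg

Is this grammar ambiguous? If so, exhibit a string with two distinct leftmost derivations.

Witness: n / n

Derivation 1: Tail ⇒ Tail / Head ⇒ Head / Head ⇒ Arg / Head ⇒ n / Head ⇒ n / Arg ⇒ n / n
Derivation 2: Tail ⇒ Head / Tail ⇒ Arg / Tail ⇒ n / Tail ⇒ n / Head ⇒ n / Arg ⇒ n / n

Two distinct leftmost derivations for the same string.

Ambiguous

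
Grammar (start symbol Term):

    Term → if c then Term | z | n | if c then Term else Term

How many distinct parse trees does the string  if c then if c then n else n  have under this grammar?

Parse trees for if c then if c then n else n:
  [Term if c then [Term if c then [Term n] else [Term n]]]
  [Term if c then [Term if c then [Term n]] else [Term n]]

2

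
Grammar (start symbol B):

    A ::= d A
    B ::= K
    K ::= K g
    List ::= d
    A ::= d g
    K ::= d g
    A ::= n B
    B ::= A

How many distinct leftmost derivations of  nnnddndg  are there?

Parse trees for nnnddndg:
  [B [A n [B [A n [B [A n [B [A d [A d [A n [B [K d g]]]]]]]]]]]]
  [B [A n [B [A n [B [A n [B [A d [A d [A n [B [A d g]]]]]]]]]]]]

2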